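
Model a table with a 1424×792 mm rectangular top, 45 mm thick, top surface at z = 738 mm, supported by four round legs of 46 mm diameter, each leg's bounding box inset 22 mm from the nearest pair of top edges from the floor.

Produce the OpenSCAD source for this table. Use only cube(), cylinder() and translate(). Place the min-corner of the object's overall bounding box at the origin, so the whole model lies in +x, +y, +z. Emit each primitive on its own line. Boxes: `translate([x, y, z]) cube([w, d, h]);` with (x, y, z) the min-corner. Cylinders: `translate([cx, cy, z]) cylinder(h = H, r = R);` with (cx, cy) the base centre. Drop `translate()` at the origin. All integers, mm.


// leg_h = 738 - 45 = 693
translate([0, 0, 693]) cube([1424, 792, 45]);
translate([45, 45, 0]) cylinder(h = 693, r = 23);
translate([1379, 45, 0]) cylinder(h = 693, r = 23);
translate([45, 747, 0]) cylinder(h = 693, r = 23);
translate([1379, 747, 0]) cylinder(h = 693, r = 23);


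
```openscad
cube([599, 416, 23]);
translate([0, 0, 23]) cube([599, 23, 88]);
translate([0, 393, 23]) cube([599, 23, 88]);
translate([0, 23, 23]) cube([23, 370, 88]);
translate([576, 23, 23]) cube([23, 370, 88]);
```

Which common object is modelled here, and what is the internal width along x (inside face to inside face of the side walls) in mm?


An open box. The internal width is 553 mm.

A 599×416 base slab with four walls standing on it — an open box. The base is 599 mm wide and the walls are 23 mm thick, so the internal width is 599 − 2 × 23 = 553 mm.


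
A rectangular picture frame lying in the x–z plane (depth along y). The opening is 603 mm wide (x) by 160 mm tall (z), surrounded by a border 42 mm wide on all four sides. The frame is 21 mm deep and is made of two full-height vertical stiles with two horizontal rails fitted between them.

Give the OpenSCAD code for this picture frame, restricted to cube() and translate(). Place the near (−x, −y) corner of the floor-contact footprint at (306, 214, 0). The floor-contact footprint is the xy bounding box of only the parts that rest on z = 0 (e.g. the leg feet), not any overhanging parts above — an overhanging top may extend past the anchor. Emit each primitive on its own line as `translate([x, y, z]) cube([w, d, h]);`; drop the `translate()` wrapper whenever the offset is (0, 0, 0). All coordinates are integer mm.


translate([306, 214, 0]) cube([42, 21, 244]);
translate([951, 214, 0]) cube([42, 21, 244]);
translate([348, 214, 0]) cube([603, 21, 42]);
translate([348, 214, 202]) cube([603, 21, 42]);


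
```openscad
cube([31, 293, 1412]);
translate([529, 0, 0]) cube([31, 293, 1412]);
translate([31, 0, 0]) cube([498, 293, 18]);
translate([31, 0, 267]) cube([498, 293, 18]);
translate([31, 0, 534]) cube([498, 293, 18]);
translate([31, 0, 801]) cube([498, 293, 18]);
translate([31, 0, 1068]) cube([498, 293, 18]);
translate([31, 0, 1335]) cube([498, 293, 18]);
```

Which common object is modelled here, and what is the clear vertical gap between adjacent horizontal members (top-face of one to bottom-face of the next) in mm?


A bookshelf. The clear shelf gap is 249 mm.

Two tall side panels with 6 horizontal boards between them — a bookshelf. The first two shelf undersides are at z = 0 and z = 267; with shelf thickness 18, the clear gap is 267 − 0 − 18 = 249 mm.


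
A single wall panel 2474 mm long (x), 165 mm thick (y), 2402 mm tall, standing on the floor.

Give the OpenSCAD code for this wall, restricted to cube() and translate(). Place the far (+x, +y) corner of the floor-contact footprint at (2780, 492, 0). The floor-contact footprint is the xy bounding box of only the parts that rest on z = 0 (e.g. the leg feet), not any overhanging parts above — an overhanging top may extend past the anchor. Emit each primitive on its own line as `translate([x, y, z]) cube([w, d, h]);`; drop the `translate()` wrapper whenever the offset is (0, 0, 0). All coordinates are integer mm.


translate([306, 327, 0]) cube([2474, 165, 2402]);


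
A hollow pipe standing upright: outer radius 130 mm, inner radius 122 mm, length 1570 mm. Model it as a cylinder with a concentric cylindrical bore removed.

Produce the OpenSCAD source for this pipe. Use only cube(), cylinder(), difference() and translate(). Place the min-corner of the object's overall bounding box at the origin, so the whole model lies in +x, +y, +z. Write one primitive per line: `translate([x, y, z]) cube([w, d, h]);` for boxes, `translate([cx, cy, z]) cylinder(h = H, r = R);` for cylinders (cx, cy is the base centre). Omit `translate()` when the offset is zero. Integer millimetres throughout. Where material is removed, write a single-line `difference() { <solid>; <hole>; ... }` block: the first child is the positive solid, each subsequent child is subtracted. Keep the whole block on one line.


difference() { translate([130, 130, 0]) cylinder(h = 1570, r = 130); translate([130, 130, 0]) cylinder(h = 1570, r = 122); }


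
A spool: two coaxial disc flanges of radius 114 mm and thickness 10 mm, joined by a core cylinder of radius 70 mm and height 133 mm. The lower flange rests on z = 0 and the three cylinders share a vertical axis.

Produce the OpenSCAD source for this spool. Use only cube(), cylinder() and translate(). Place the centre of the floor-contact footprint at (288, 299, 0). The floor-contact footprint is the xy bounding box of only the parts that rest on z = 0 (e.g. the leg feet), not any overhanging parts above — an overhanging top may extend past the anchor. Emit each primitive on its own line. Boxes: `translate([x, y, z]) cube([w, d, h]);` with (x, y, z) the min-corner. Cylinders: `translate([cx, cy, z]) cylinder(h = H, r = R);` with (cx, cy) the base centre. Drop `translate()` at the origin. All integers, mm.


translate([288, 299, 0]) cylinder(h = 10, r = 114);
translate([288, 299, 10]) cylinder(h = 133, r = 70);
translate([288, 299, 143]) cylinder(h = 10, r = 114);


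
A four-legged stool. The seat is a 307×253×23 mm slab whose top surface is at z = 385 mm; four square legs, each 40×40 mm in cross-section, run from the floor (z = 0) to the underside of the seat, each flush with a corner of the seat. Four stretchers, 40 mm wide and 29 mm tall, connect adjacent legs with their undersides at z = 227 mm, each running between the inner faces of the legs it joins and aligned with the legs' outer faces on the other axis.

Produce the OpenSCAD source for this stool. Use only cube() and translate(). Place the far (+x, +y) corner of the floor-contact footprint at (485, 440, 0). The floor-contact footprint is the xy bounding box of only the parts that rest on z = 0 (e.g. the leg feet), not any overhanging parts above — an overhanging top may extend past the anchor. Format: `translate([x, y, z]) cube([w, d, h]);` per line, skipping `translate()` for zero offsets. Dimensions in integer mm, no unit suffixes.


// leg_h = 385 - 23 = 362
// stretcher span = 307 - 2*40 = 227
translate([178, 187, 362]) cube([307, 253, 23]);
translate([178, 187, 0]) cube([40, 40, 362]);
translate([445, 187, 0]) cube([40, 40, 362]);
translate([178, 400, 0]) cube([40, 40, 362]);
translate([445, 400, 0]) cube([40, 40, 362]);
translate([218, 187, 227]) cube([227, 40, 29]);
translate([218, 400, 227]) cube([227, 40, 29]);
translate([178, 227, 227]) cube([40, 173, 29]);
translate([445, 227, 227]) cube([40, 173, 29]);


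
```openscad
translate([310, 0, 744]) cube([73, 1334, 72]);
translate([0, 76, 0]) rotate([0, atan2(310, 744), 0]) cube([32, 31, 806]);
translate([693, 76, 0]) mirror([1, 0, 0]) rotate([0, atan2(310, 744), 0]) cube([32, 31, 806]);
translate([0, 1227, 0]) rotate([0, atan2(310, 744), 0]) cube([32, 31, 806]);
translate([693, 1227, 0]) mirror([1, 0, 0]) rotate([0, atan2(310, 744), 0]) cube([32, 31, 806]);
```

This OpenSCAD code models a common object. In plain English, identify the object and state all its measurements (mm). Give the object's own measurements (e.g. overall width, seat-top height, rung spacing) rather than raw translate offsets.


A sawhorse. A 73×1334×72 mm beam (x, y, z) sits on two A-frame leg pairs. Each pair is two raked legs of 32×31 mm section (31 mm along y) splaying symmetrically in x. Each leg rises 744 mm vertically over 310 mm of horizontal reach and is 806 mm long along its own axis. Every leg's outer bottom edge rests on the floor and its outer top edge meets a bottom edge of the beam — the left legs (tilting toward +x) meet the beam's −x bottom edge, the right legs (their mirror images, tilting toward −x) meet its +x bottom edge — so the leg tops tuck under the beam, the beam's underside is 744 mm above the floor, and the feet are 693 mm apart outside-to-outside with the beam centred between them. The two leg pairs are set in 76 mm from either end of the beam.


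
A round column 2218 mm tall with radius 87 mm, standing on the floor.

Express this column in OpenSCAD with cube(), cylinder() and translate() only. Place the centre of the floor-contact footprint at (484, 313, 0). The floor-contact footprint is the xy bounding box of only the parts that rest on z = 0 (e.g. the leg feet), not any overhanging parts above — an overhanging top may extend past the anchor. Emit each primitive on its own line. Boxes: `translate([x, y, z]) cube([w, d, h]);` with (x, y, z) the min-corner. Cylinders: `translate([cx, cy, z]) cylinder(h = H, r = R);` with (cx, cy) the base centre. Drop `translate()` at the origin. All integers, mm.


translate([484, 313, 0]) cylinder(h = 2218, r = 87);


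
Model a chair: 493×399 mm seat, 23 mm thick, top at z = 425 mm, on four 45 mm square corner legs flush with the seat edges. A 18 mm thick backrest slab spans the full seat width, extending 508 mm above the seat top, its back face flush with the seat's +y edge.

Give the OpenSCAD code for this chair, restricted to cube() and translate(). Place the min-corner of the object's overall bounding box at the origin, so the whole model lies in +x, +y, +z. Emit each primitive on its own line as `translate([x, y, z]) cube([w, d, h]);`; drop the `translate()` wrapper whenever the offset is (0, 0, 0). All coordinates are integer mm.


// leg_h = 425 - 23 = 402
translate([0, 0, 402]) cube([493, 399, 23]);
cube([45, 45, 402]);
translate([448, 0, 0]) cube([45, 45, 402]);
translate([0, 354, 0]) cube([45, 45, 402]);
translate([448, 354, 0]) cube([45, 45, 402]);
translate([0, 381, 425]) cube([493, 18, 508]);


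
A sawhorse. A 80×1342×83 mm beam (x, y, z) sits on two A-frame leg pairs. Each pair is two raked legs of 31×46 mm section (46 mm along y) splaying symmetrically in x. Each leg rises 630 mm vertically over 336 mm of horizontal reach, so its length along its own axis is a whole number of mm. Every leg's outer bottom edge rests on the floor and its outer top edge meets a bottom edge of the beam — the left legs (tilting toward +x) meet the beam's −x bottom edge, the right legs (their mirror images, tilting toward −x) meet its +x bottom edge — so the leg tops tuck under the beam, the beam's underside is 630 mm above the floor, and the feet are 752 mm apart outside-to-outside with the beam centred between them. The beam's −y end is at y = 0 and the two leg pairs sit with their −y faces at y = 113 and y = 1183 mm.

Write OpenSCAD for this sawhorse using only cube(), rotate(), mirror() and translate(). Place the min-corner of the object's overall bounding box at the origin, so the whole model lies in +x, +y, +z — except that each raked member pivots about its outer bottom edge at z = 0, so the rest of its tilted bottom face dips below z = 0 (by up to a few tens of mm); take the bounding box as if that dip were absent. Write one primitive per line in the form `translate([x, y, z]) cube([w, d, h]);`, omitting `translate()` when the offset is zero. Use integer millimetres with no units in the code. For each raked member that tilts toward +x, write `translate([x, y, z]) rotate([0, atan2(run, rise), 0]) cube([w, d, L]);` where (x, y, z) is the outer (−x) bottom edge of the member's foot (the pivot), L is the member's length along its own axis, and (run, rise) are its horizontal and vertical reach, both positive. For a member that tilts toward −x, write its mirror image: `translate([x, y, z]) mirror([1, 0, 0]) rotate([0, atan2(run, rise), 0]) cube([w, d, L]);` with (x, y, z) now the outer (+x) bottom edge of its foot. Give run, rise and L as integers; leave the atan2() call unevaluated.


translate([336, 0, 630]) cube([80, 1342, 83]);
translate([0, 113, 0]) rotate([0, atan2(336, 630), 0]) cube([31, 46, 714]);
translate([752, 113, 0]) mirror([1, 0, 0]) rotate([0, atan2(336, 630), 0]) cube([31, 46, 714]);
translate([0, 1183, 0]) rotate([0, atan2(336, 630), 0]) cube([31, 46, 714]);
translate([752, 1183, 0]) mirror([1, 0, 0]) rotate([0, atan2(336, 630), 0]) cube([31, 46, 714]);


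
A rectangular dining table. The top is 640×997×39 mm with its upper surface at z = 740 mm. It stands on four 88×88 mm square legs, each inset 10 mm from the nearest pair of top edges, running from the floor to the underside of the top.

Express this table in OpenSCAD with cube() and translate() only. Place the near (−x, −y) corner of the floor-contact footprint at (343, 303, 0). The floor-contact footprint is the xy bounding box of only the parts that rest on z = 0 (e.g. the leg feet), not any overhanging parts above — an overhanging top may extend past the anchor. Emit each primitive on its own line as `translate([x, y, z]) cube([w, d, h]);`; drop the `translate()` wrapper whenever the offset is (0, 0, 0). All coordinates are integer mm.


translate([333, 293, 701]) cube([640, 997, 39]);
translate([343, 303, 0]) cube([88, 88, 701]);
translate([875, 303, 0]) cube([88, 88, 701]);
translate([343, 1192, 0]) cube([88, 88, 701]);
translate([875, 1192, 0]) cube([88, 88, 701]);


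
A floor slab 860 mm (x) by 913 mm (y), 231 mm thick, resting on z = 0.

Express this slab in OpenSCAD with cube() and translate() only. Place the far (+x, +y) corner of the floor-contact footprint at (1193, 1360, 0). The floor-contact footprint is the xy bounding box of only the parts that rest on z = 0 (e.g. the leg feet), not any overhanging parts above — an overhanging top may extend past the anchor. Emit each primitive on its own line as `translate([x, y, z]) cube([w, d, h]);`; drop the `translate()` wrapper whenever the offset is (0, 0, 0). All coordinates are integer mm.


translate([333, 447, 0]) cube([860, 913, 231]);


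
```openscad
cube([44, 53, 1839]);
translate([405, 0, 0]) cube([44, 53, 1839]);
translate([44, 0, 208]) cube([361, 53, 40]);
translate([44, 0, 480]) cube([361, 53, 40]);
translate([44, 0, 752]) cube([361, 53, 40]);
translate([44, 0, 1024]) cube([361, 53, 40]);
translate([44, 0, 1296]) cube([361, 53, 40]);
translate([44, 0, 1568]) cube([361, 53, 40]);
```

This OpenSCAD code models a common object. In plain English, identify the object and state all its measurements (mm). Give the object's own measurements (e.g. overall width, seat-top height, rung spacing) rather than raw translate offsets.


A straight ladder. Two 44×53 mm vertical rails, 1839 mm tall, stand 449 mm apart (outside-to-outside) with their front faces coplanar on the −y side. 6 rungs, each 53 mm deep and 40 mm tall, span between the inner faces of the rails, front faces flush with the rails. The lowest rung's underside is at z = 208 mm and rungs are spaced 272 mm apart (underside to underside).


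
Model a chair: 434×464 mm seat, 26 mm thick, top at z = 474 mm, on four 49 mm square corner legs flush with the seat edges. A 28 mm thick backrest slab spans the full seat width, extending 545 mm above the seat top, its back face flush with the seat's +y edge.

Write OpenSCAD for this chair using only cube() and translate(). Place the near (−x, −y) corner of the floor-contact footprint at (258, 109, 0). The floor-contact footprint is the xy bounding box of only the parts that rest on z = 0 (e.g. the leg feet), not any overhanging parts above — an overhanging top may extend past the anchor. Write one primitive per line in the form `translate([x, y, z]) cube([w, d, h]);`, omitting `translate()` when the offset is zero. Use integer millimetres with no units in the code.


// leg_h = 474 - 26 = 448
translate([258, 109, 448]) cube([434, 464, 26]);
translate([258, 109, 0]) cube([49, 49, 448]);
translate([643, 109, 0]) cube([49, 49, 448]);
translate([258, 524, 0]) cube([49, 49, 448]);
translate([643, 524, 0]) cube([49, 49, 448]);
translate([258, 545, 474]) cube([434, 28, 545]);


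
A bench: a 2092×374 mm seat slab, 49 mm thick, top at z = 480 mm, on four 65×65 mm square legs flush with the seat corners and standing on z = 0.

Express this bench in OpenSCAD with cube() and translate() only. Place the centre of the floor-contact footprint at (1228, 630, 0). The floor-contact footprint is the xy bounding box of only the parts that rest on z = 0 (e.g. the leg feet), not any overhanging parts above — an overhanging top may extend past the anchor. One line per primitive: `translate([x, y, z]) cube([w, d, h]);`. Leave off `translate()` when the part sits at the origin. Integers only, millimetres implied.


translate([182, 443, 431]) cube([2092, 374, 49]);
translate([182, 443, 0]) cube([65, 65, 431]);
translate([182, 752, 0]) cube([65, 65, 431]);
translate([2209, 443, 0]) cube([65, 65, 431]);
translate([2209, 752, 0]) cube([65, 65, 431]);


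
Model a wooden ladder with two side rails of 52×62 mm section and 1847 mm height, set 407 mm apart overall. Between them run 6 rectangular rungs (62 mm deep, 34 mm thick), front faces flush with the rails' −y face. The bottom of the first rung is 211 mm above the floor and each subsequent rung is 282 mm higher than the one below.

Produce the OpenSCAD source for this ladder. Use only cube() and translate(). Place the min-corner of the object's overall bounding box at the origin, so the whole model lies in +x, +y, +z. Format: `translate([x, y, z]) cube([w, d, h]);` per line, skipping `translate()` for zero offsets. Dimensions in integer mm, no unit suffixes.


// rung span = 407 - 2*52 = 303
// rung[k] z = 211 + k*282
cube([52, 62, 1847]);
translate([355, 0, 0]) cube([52, 62, 1847]);
translate([52, 0, 211]) cube([303, 62, 34]);
translate([52, 0, 493]) cube([303, 62, 34]);
translate([52, 0, 775]) cube([303, 62, 34]);
translate([52, 0, 1057]) cube([303, 62, 34]);
translate([52, 0, 1339]) cube([303, 62, 34]);
translate([52, 0, 1621]) cube([303, 62, 34]);


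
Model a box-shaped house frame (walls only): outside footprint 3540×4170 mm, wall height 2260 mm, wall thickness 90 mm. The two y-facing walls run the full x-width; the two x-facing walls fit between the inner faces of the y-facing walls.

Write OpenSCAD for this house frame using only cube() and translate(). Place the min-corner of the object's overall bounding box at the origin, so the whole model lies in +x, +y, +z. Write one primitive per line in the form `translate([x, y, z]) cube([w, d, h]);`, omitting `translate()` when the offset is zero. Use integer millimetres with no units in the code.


cube([3540, 90, 2260]);
translate([0, 4080, 0]) cube([3540, 90, 2260]);
translate([0, 90, 0]) cube([90, 3990, 2260]);
translate([3450, 90, 0]) cube([90, 3990, 2260]);


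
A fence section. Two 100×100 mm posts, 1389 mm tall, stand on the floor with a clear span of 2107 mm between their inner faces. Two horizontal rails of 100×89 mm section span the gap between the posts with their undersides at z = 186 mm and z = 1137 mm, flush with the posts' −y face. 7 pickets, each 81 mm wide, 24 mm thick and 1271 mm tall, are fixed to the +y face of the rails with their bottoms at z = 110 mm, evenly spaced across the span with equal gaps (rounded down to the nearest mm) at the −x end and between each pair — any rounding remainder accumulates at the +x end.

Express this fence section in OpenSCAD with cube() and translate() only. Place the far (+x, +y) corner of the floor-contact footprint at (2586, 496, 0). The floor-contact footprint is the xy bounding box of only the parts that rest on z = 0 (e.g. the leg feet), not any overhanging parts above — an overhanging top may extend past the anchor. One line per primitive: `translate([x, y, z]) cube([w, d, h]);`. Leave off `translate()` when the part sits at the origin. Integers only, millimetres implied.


translate([279, 396, 0]) cube([100, 100, 1389]);
translate([2486, 396, 0]) cube([100, 100, 1389]);
translate([379, 396, 186]) cube([2107, 100, 89]);
translate([379, 396, 1137]) cube([2107, 100, 89]);
translate([571, 496, 110]) cube([81, 24, 1271]);
translate([844, 496, 110]) cube([81, 24, 1271]);
translate([1117, 496, 110]) cube([81, 24, 1271]);
translate([1390, 496, 110]) cube([81, 24, 1271]);
translate([1663, 496, 110]) cube([81, 24, 1271]);
translate([1936, 496, 110]) cube([81, 24, 1271]);
translate([2209, 496, 110]) cube([81, 24, 1271]);


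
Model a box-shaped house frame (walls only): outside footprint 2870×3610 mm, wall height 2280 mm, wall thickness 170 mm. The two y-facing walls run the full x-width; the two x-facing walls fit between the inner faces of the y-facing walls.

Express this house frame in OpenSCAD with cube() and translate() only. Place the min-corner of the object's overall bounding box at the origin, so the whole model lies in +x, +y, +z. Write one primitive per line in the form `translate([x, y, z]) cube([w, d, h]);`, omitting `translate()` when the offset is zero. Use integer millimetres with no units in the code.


cube([2870, 170, 2280]);
translate([0, 3440, 0]) cube([2870, 170, 2280]);
translate([0, 170, 0]) cube([170, 3270, 2280]);
translate([2700, 170, 0]) cube([170, 3270, 2280]);


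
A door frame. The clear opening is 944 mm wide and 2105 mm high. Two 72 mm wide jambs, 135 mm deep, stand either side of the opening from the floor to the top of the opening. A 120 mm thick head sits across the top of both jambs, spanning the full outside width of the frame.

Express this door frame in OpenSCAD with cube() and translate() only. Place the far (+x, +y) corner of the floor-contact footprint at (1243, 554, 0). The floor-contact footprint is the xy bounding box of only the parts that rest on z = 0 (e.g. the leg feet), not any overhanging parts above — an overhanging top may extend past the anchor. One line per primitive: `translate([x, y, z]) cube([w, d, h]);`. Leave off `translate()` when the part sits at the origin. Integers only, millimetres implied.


translate([155, 419, 0]) cube([72, 135, 2105]);
translate([1171, 419, 0]) cube([72, 135, 2105]);
translate([155, 419, 2105]) cube([1088, 135, 120]);


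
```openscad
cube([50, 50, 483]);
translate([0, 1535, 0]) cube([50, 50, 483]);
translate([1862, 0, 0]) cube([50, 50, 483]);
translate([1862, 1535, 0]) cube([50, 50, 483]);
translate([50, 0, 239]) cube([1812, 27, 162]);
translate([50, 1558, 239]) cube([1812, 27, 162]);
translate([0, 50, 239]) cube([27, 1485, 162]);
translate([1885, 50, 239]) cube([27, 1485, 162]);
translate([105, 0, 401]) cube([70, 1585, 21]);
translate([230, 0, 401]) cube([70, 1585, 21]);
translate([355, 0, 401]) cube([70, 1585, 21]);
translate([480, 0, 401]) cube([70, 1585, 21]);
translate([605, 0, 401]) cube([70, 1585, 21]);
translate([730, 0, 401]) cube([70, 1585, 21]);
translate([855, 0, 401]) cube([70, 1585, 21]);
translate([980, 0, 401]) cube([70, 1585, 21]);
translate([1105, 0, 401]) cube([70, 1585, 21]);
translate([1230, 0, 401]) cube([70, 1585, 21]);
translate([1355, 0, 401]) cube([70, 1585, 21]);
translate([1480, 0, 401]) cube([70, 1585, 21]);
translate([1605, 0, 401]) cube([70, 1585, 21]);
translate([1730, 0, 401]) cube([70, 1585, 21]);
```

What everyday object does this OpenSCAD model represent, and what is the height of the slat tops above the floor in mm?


A bed frame. The slat-top height is 422 mm.

Four posts, four rails, and a row of slats — a bed frame. Slats sit on the rails at z = 239 + 162 = 401; with slat thickness 21, the top is 422 mm.


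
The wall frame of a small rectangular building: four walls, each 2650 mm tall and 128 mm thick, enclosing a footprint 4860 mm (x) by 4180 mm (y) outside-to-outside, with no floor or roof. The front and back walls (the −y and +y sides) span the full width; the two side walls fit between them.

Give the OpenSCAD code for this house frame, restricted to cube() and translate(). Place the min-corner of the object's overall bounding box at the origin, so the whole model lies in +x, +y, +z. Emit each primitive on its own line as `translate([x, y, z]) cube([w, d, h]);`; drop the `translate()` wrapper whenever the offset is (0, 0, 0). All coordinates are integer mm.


cube([4860, 128, 2650]);
translate([0, 4052, 0]) cube([4860, 128, 2650]);
translate([0, 128, 0]) cube([128, 3924, 2650]);
translate([4732, 128, 0]) cube([128, 3924, 2650]);


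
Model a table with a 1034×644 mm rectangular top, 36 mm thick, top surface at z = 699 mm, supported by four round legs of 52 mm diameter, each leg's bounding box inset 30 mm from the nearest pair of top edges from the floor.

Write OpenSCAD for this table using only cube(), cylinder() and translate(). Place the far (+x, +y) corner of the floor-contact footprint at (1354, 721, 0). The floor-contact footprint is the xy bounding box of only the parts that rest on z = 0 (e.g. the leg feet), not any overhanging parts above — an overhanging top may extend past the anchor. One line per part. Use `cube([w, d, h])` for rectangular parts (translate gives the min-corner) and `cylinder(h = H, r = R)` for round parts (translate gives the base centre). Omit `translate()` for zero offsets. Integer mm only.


translate([350, 107, 663]) cube([1034, 644, 36]);
translate([406, 163, 0]) cylinder(h = 663, r = 26);
translate([1328, 163, 0]) cylinder(h = 663, r = 26);
translate([406, 695, 0]) cylinder(h = 663, r = 26);
translate([1328, 695, 0]) cylinder(h = 663, r = 26);


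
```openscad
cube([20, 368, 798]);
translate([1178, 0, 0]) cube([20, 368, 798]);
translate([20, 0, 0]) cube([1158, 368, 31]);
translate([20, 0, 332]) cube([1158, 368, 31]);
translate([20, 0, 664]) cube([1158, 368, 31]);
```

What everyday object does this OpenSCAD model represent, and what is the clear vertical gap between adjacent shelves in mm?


A bookshelf. The clear shelf gap is 301 mm.

Two tall side panels with 3 horizontal boards between them — a bookshelf. The first two shelf undersides are at z = 0 and z = 332; with shelf thickness 31, the clear gap is 332 − 0 − 31 = 301 mm.


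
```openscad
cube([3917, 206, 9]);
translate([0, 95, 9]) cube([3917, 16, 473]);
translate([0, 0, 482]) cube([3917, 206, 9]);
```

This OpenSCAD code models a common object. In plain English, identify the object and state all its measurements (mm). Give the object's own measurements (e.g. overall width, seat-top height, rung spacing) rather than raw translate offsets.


An I-beam lying along x, 3917 mm long. Overall section height 491 mm. Two flanges 206 mm wide (y) and 9 mm thick, one on the floor and one at the top; a web 16 mm thick runs between them, centred on the flange width.


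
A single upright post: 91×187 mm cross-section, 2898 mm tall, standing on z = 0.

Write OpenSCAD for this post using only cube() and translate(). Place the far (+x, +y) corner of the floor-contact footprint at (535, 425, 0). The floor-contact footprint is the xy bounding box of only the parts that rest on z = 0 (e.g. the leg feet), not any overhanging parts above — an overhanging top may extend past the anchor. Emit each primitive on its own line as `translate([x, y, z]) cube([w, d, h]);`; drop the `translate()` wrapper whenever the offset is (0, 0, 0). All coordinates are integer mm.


translate([444, 238, 0]) cube([91, 187, 2898]);


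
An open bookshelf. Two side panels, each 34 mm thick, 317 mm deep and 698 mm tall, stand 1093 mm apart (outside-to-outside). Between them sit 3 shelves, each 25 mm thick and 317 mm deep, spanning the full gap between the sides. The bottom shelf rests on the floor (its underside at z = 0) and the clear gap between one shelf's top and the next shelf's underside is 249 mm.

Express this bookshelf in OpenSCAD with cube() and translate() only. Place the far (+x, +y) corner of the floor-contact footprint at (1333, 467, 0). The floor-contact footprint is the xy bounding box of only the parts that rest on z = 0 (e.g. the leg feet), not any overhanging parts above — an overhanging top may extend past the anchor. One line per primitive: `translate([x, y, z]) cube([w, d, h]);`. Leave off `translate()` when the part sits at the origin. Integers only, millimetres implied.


translate([240, 150, 0]) cube([34, 317, 698]);
translate([1299, 150, 0]) cube([34, 317, 698]);
translate([274, 150, 0]) cube([1025, 317, 25]);
translate([274, 150, 274]) cube([1025, 317, 25]);
translate([274, 150, 548]) cube([1025, 317, 25]);


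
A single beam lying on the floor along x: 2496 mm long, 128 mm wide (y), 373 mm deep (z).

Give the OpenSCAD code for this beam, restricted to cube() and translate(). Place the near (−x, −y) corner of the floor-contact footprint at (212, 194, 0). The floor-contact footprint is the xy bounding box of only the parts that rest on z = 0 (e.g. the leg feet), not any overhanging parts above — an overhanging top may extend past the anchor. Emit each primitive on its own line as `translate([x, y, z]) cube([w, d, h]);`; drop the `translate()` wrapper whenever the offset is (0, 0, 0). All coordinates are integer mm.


translate([212, 194, 0]) cube([2496, 128, 373]);


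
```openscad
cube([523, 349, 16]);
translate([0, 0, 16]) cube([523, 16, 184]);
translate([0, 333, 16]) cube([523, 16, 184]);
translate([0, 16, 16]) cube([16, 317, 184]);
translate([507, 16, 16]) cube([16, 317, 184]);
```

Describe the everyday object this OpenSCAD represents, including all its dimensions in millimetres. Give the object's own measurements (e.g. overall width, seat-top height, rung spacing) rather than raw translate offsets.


An open-topped rectangular box: outside dimensions 523×349×200 mm, with a uniform wall and base thickness of 16 mm. The base is a full 523×349 slab on the floor; four walls sit on top of the base. The front and back walls (the −y and +y sides) span the full width; the two side walls fit between them.


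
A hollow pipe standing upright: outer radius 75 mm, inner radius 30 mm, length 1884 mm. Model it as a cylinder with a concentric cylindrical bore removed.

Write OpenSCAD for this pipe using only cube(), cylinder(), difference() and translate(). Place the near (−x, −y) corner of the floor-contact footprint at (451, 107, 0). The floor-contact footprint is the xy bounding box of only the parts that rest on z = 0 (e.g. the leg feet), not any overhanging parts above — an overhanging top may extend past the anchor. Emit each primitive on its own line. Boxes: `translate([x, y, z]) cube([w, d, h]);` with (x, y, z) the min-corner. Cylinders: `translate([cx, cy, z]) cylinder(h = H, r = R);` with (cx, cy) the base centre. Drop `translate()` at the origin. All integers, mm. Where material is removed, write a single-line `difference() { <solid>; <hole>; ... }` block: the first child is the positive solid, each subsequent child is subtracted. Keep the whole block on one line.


difference() { translate([526, 182, 0]) cylinder(h = 1884, r = 75); translate([526, 182, 0]) cylinder(h = 1884, r = 30); }


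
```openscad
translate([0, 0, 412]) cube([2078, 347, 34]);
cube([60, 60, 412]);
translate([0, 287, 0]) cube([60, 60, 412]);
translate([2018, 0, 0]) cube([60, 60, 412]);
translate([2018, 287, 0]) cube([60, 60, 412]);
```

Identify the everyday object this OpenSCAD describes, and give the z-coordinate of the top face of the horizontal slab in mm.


A bench. The seat-top height is 446 mm.

A long slab on four corner posts — a bench. The slab sits at z = 412 with thickness 34, so the top is 412 + 34 = 446 mm.


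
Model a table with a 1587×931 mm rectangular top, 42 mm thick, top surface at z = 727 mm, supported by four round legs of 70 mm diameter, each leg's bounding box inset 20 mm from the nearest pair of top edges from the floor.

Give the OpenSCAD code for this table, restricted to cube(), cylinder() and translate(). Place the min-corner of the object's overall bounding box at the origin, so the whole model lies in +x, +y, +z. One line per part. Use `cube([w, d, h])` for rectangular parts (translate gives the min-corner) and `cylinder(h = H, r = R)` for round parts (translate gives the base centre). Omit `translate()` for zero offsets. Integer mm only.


translate([0, 0, 685]) cube([1587, 931, 42]);
translate([55, 55, 0]) cylinder(h = 685, r = 35);
translate([1532, 55, 0]) cylinder(h = 685, r = 35);
translate([55, 876, 0]) cylinder(h = 685, r = 35);
translate([1532, 876, 0]) cylinder(h = 685, r = 35);


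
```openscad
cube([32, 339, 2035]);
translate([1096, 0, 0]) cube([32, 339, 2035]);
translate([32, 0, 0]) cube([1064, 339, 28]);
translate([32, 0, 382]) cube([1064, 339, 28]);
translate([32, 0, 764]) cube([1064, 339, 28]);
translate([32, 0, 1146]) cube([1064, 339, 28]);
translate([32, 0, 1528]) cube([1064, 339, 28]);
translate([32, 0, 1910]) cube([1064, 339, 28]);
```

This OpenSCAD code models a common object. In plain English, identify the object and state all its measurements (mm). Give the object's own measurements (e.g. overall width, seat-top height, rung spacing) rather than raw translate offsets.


An open bookshelf. Two side panels, each 32 mm thick, 339 mm deep and 2035 mm tall, stand 1128 mm apart (outside-to-outside). Between them sit 6 shelves, each 28 mm thick and 339 mm deep, spanning the full gap between the sides. The bottom shelf rests on the floor (its underside at z = 0) and the clear gap between one shelf's top and the next shelf's underside is 354 mm.


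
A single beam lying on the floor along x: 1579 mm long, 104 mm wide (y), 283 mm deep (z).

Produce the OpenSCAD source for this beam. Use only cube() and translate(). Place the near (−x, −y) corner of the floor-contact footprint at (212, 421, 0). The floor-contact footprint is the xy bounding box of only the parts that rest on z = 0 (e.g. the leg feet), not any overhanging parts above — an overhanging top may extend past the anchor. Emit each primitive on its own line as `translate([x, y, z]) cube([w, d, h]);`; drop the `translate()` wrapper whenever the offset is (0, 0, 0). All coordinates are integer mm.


translate([212, 421, 0]) cube([1579, 104, 283]);


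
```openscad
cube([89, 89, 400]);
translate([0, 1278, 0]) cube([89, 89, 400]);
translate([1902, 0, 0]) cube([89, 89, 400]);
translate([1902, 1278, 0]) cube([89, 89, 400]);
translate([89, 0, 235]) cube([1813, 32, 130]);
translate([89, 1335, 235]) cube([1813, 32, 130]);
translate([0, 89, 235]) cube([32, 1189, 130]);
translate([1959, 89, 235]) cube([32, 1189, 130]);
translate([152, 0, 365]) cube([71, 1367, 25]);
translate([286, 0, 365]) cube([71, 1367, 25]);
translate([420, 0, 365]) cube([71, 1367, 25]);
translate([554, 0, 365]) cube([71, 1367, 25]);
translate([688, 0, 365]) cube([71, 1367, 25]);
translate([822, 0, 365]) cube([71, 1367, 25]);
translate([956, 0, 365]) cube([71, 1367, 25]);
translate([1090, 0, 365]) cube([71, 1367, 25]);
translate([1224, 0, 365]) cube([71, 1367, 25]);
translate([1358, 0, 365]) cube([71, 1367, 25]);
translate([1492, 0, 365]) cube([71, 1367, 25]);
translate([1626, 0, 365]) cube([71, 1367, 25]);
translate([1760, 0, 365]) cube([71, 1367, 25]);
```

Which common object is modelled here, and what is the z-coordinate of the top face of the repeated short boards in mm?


A bed frame. The slat-top height is 390 mm.

Four posts, four rails, and a row of slats — a bed frame. Slats sit on the rails at z = 235 + 130 = 365; with slat thickness 25, the top is 390 mm.


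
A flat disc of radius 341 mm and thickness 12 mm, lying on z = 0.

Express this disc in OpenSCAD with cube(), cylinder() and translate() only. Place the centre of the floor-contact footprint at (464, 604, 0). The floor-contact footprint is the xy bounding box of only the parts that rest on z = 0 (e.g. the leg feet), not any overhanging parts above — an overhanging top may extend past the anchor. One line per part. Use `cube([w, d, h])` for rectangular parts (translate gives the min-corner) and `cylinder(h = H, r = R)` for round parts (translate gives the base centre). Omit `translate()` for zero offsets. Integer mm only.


translate([464, 604, 0]) cylinder(h = 12, r = 341);


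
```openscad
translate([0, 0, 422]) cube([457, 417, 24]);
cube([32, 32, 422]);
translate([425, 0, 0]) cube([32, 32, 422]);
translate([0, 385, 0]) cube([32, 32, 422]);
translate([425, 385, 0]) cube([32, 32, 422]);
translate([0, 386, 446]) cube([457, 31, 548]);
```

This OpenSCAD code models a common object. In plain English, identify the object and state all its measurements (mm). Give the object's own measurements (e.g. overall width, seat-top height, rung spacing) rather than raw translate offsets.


A chair. The seat is a 457×417×24 mm slab with its top at z = 446 mm, on four 32×32 mm corner legs (flush with the seat edges, standing on z = 0). A flat backrest 31 mm thick, 548 mm tall, spans the full seat width and rises from the seat top along its +y edge, rear face flush with the rear of the seat.


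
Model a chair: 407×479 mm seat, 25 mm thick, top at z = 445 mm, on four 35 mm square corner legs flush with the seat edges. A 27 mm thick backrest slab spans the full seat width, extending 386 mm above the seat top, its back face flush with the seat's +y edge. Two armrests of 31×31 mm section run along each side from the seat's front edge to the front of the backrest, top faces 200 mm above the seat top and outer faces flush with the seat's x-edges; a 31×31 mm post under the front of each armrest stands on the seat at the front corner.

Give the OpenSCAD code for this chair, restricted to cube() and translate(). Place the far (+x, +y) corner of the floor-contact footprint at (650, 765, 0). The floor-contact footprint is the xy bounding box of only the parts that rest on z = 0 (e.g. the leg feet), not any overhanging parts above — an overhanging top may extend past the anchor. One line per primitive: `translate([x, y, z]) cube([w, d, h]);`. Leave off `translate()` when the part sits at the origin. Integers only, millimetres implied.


translate([243, 286, 420]) cube([407, 479, 25]);
translate([243, 286, 0]) cube([35, 35, 420]);
translate([615, 286, 0]) cube([35, 35, 420]);
translate([243, 730, 0]) cube([35, 35, 420]);
translate([615, 730, 0]) cube([35, 35, 420]);
translate([243, 738, 445]) cube([407, 27, 386]);
translate([243, 286, 614]) cube([31, 452, 31]);
translate([619, 286, 614]) cube([31, 452, 31]);
translate([243, 286, 445]) cube([31, 31, 169]);
translate([619, 286, 445]) cube([31, 31, 169]);


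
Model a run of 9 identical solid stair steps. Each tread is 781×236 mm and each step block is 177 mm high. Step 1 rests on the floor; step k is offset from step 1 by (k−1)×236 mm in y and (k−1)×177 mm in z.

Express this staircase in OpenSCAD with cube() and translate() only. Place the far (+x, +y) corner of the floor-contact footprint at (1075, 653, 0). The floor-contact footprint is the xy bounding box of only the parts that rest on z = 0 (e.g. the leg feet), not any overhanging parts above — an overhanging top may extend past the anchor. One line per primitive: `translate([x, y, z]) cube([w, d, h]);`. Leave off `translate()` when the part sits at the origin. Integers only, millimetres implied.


translate([294, 417, 0]) cube([781, 236, 177]);
translate([294, 653, 177]) cube([781, 236, 177]);
translate([294, 889, 354]) cube([781, 236, 177]);
translate([294, 1125, 531]) cube([781, 236, 177]);
translate([294, 1361, 708]) cube([781, 236, 177]);
translate([294, 1597, 885]) cube([781, 236, 177]);
translate([294, 1833, 1062]) cube([781, 236, 177]);
translate([294, 2069, 1239]) cube([781, 236, 177]);
translate([294, 2305, 1416]) cube([781, 236, 177]);


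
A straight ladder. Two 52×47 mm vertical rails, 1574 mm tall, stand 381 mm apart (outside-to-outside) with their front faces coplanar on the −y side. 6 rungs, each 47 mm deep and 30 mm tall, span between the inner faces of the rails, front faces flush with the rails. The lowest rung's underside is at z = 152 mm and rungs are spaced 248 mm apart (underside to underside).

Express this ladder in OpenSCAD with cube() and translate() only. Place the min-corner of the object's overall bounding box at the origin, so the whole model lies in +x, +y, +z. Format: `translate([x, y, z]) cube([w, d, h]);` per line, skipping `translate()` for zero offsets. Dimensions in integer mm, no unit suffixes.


cube([52, 47, 1574]);
translate([329, 0, 0]) cube([52, 47, 1574]);
translate([52, 0, 152]) cube([277, 47, 30]);
translate([52, 0, 400]) cube([277, 47, 30]);
translate([52, 0, 648]) cube([277, 47, 30]);
translate([52, 0, 896]) cube([277, 47, 30]);
translate([52, 0, 1144]) cube([277, 47, 30]);
translate([52, 0, 1392]) cube([277, 47, 30]);
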